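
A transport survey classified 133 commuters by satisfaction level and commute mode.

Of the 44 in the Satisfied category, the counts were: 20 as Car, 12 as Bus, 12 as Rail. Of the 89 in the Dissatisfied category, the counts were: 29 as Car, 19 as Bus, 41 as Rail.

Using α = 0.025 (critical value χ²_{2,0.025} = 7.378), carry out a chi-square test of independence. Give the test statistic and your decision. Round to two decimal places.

4.38; fail to reject H₀

Row totals: 44, 89. Column totals: 49, 31, 53. Grand total N = 133.
Expected counts (row total × column total / N):
  Satisfied, Car: 44×49/133 = 16.211
  Satisfied, Bus: 44×31/133 = 10.256
  Satisfied, Rail: 44×53/133 = 17.534
  Dissatisfied, Car: 89×49/133 = 32.789
  Dissatisfied, Bus: 89×31/133 = 20.744
  Dissatisfied, Rail: 89×53/133 = 35.466
Contributions (O − E)²/E:
  (20 − 16.211)²/16.211 = 0.8856
  (12 − 10.256)²/10.256 = 0.2966
  (12 − 17.534)²/17.534 = 1.7466
  (29 − 32.789)²/32.789 = 0.4378
  (19 − 20.744)²/20.744 = 0.1466
  (41 − 35.466)²/35.466 = 0.8635
χ² = 0.8856 + 0.2966 + 1.7466 + 0.4378 + 0.1466 + 0.8635 = 4.38
df = (2−1)(3−1) = 2. Since 4.38 < 7.378, fail to reject the null hypothesis of independence at α = 0.025.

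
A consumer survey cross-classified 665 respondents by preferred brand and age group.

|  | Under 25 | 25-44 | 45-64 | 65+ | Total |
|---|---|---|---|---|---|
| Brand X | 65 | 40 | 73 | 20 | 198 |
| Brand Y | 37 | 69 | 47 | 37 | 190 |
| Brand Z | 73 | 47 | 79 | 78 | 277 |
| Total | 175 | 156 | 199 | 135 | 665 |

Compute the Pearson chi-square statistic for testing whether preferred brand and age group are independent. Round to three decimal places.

49.549

Grand total N = 665.
Expected counts (row total × column total / N):
  Brand X, Under 25: 198×175/665 = 52.1053
  Brand X, 25-44: 198×156/665 = 46.4481
  Brand X, 45-64: 198×199/665 = 59.2511
  Brand X, 65+: 198×135/665 = 40.1955
  Brand Y, Under 25: 190×175/665 = 50.0000
  Brand Y, 25-44: 190×156/665 = 44.5714
  Brand Y, 45-64: 190×199/665 = 56.8571
  Brand Y, 65+: 190×135/665 = 38.5714
  Brand Z, Under 25: 277×175/665 = 72.8947
  Brand Z, 25-44: 277×156/665 = 64.9805
  Brand Z, 45-64: 277×199/665 = 82.8917
  Brand Z, 65+: 277×135/665 = 56.2331
Contributions (O − E)²/E:
  (65 − 52.1053)²/52.1053 = 3.1911
  (40 − 46.4481)²/46.4481 = 0.8951
  (73 − 59.2511)²/59.2511 = 3.1904
  (20 − 40.1955)²/40.1955 = 10.1469
  (37 − 50.0000)²/50.0000 = 3.3800
  (69 − 44.5714)²/44.5714 = 13.3888
  (47 − 56.8571)²/56.8571 = 1.7089
  (37 − 38.5714)²/38.5714 = 0.0640
  (73 − 72.8947)²/72.8947 = 0.0002
  (47 − 64.9805)²/64.9805 = 4.9753
  (79 − 82.8917)²/82.8917 = 0.1827
  (78 − 56.2331)²/56.2331 = 8.4256
χ² = 3.1911 + 0.8951 + 3.1904 + 10.1469 + 3.3800 + 13.3888 + 1.7089 + 0.0640 + 0.0002 + 4.9753 + 0.1827 + 8.4256 = 49.549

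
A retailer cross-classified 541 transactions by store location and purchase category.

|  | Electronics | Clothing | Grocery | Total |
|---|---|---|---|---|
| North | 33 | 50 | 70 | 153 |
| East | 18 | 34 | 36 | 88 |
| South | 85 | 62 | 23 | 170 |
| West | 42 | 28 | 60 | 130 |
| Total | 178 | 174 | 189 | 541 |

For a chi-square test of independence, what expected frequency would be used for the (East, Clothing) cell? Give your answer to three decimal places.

Row total (East) = 88; column total (Clothing) = 174; grand total N = 541.
Expected count = (row total × column total) / N = 88 × 174 / 541 = 28.303.

28.303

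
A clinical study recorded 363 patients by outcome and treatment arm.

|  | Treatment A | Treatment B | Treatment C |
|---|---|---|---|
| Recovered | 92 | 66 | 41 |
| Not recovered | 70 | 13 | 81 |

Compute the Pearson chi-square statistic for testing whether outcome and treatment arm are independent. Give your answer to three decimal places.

Row totals: 199, 164. Column totals: 162, 79, 122. Grand total N = 363.
Expected counts (row total × column total / N):
  Recovered, Treatment A: 199×162/363 = 88.80992
  Recovered, Treatment B: 199×79/363 = 43.30854
  Recovered, Treatment C: 199×122/363 = 66.88154
  Not recovered, Treatment A: 164×162/363 = 73.19008
  Not recovered, Treatment B: 164×79/363 = 35.69146
  Not recovered, Treatment C: 164×122/363 = 55.11846
Contributions (O − E)²/E:
  (92 − 88.80992)²/88.80992 = 0.1146
  (66 − 43.30854)²/43.30854 = 11.8892
  (41 − 66.88154)²/66.88154 = 10.0155
  (70 − 73.19008)²/73.19008 = 0.1390
  (13 − 35.69146)²/35.69146 = 14.4265
  (81 − 55.11846)²/55.11846 = 12.1530
χ² = 0.1146 + 11.8892 + 10.0155 + 0.1390 + 14.4265 + 12.1530 = 48.738

48.738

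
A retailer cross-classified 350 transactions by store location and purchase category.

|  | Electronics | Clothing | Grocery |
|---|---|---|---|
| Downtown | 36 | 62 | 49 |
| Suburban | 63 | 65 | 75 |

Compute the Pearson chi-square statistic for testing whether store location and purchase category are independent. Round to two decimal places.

4.03

Row totals: 147, 203. Column totals: 99, 127, 124. Grand total N = 350.
Expected counts (row total × column total / N):
  Downtown, Electronics: 147×99/350 = 41.580
  Downtown, Clothing: 147×127/350 = 53.340
  Downtown, Grocery: 147×124/350 = 52.080
  Suburban, Electronics: 203×99/350 = 57.420
  Suburban, Clothing: 203×127/350 = 73.660
  Suburban, Grocery: 203×124/350 = 71.920
Contributions (O − E)²/E:
  (36 − 41.580)²/41.580 = 0.7488
  (62 − 53.340)²/53.340 = 1.4060
  (49 − 52.080)²/52.080 = 0.1822
  (63 − 57.420)²/57.420 = 0.5423
  (65 − 73.660)²/73.660 = 1.0181
  (75 − 71.920)²/71.920 = 0.1319
χ² = 0.7488 + 1.4060 + 0.1822 + 0.5423 + 1.0181 + 0.1319 = 4.03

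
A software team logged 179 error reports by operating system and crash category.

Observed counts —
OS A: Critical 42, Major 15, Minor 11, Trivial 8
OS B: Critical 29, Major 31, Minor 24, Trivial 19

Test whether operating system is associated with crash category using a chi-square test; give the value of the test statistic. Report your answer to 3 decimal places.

13.490

Row totals: 76, 103. Column totals: 71, 46, 35, 27. Grand total N = 179.
Expected counts (row total × column total / N):
  OS A, Critical: 76×71/179 = 30.1453
  OS A, Major: 76×46/179 = 19.5307
  OS A, Minor: 76×35/179 = 14.8603
  OS A, Trivial: 76×27/179 = 11.4637
  OS B, Critical: 103×71/179 = 40.8547
  OS B, Major: 103×46/179 = 26.4693
  OS B, Minor: 103×35/179 = 20.1397
  OS B, Trivial: 103×27/179 = 15.5363
Contributions (O − E)²/E:
  (42 − 30.1453)²/30.1453 = 4.6619
  (15 − 19.5307)²/19.5307 = 1.0510
  (11 − 14.8603)²/14.8603 = 1.0028
  (8 − 11.4637)²/11.4637 = 1.0465
  (29 − 40.8547)²/40.8547 = 3.4398
  (31 − 26.4693)²/26.4693 = 0.7755
  (24 − 20.1397)²/20.1397 = 0.7399
  (19 − 15.5363)²/15.5363 = 0.7722
χ² = 4.6619 + 1.0510 + 1.0028 + 1.0465 + 3.4398 + 0.7755 + 0.7399 + 0.7722 = 13.490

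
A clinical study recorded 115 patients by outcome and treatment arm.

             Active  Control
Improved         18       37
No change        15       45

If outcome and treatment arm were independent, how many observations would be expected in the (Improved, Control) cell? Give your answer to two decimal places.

Row total (Improved) = 55; column total (Control) = 82; grand total N = 115.
Expected count = (row total × column total) / N = 55 × 82 / 115 = 39.22.

39.22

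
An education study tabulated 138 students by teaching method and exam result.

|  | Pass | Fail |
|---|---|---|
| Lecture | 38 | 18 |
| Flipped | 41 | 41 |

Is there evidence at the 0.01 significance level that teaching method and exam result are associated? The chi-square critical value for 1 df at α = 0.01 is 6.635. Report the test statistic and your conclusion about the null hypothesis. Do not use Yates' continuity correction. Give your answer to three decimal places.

Row totals: 56, 82. Column totals: 79, 59. Grand total N = 138.
Expected counts (row total × column total / N):
  Lecture, Pass: 56×79/138 = 32.0580
  Lecture, Fail: 56×59/138 = 23.9420
  Flipped, Pass: 82×79/138 = 46.9420
  Flipped, Fail: 82×59/138 = 35.0580
Contributions (O − E)²/E:
  (38 − 32.0580)²/32.0580 = 1.1014
  (18 − 23.9420)²/23.9420 = 1.4747
  (41 − 46.9420)²/46.9420 = 0.7521
  (41 − 35.0580)²/35.0580 = 1.0071
χ² = 1.1014 + 1.4747 + 0.7521 + 1.0071 = 4.335
df = (2−1)(2−1) = 1. Since 4.335 < 6.635, fail to reject the null hypothesis of independence at α = 0.01.

4.335; fail to reject H₀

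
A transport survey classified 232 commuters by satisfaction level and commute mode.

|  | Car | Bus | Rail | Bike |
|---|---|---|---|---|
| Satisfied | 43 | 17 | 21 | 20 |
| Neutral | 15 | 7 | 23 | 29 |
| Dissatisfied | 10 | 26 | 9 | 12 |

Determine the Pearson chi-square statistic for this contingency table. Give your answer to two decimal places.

Row totals: 101, 74, 57. Column totals: 68, 50, 53, 61. Grand total N = 232.
Expected counts (row total × column total / N):
  Satisfied, Car: 101×68/232 = 29.603
  Satisfied, Bus: 101×50/232 = 21.767
  Satisfied, Rail: 101×53/232 = 23.073
  Satisfied, Bike: 101×61/232 = 26.556
  Neutral, Car: 74×68/232 = 21.690
  Neutral, Bus: 74×50/232 = 15.948
  Neutral, Rail: 74×53/232 = 16.905
  Neutral, Bike: 74×61/232 = 19.457
  Dissatisfied, Car: 57×68/232 = 16.707
  Dissatisfied, Bus: 57×50/232 = 12.284
  Dissatisfied, Rail: 57×53/232 = 13.022
  Dissatisfied, Bike: 57×61/232 = 14.987
Contributions (O − E)²/E:
  (43 − 29.603)²/29.603 = 6.0629
  (17 − 21.767)²/21.767 = 1.0440
  (21 − 23.073)²/23.073 = 0.1862
  (20 − 26.556)²/26.556 = 1.6185
  (15 − 21.690)²/21.690 = 2.0634
  (7 − 15.948)²/15.948 = 5.0205
  (23 − 16.905)²/16.905 = 2.1975
  (29 − 19.457)²/19.457 = 4.6805
  (10 − 16.707)²/16.707 = 2.6925
  (26 − 12.284)²/12.284 = 15.3149
  (9 − 13.022)²/13.022 = 1.2422
  (12 − 14.987)²/14.987 = 0.5953
χ² = 6.0629 + 1.0440 + 0.1862 + 1.6185 + 2.0634 + 5.0205 + 2.1975 + 4.6805 + 2.6925 + 15.3149 + 1.2422 + 0.5953 = 42.72

42.72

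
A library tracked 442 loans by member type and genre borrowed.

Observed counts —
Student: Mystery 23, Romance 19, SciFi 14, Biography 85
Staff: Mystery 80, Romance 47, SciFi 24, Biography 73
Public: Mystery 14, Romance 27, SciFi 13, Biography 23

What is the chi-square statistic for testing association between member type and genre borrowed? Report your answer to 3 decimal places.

47.117

Row totals: 141, 224, 77. Column totals: 117, 93, 51, 181. Grand total N = 442.
Expected counts (row total × column total / N):
  Student, Mystery: 141×117/442 = 37.3235
  Student, Romance: 141×93/442 = 29.6674
  Student, SciFi: 141×51/442 = 16.2692
  Student, Biography: 141×181/442 = 57.7398
  Staff, Mystery: 224×117/442 = 59.2941
  Staff, Romance: 224×93/442 = 47.1312
  Staff, SciFi: 224×51/442 = 25.8462
  Staff, Biography: 224×181/442 = 91.7285
  Public, Mystery: 77×117/442 = 20.3824
  Public, Romance: 77×93/442 = 16.2014
  Public, SciFi: 77×51/442 = 8.8846
  Public, Biography: 77×181/442 = 31.5317
Contributions (O − E)²/E:
  (23 − 37.3235)²/37.3235 = 5.4969
  (19 − 29.6674)²/29.6674 = 3.8356
  (14 − 16.2692)²/16.2692 = 0.3165
  (85 − 57.7398)²/57.7398 = 12.8701
  (80 − 59.2941)²/59.2941 = 7.2306
  (47 − 47.1312)²/47.1312 = 0.0004
  (24 − 25.8462)²/25.8462 = 0.1319
  (73 − 91.7285)²/91.7285 = 3.8239
  (14 − 20.3824)²/20.3824 = 1.9985
  (27 − 16.2014)²/16.2014 = 7.1975
  (13 − 8.8846)²/8.8846 = 1.9063
  (23 − 31.5317)²/31.5317 = 2.3085
χ² = 5.4969 + 3.8356 + 0.3165 + 12.8701 + 7.2306 + 0.0004 + 0.1319 + 3.8239 + 1.9985 + 7.1975 + 1.9063 + 2.3085 = 47.117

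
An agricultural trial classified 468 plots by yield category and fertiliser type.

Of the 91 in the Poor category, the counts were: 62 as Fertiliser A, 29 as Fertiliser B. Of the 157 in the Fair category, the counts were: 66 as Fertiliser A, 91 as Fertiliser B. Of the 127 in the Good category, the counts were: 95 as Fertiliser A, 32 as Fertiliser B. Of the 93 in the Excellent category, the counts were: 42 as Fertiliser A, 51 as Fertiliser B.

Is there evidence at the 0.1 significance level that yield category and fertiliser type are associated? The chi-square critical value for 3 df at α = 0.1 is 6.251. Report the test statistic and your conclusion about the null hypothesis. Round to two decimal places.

40.57; reject H₀

Row totals: 91, 157, 127, 93. Column totals: 265, 203. Grand total N = 468.
Expected counts (row total × column total / N):
  Poor, Fertiliser A: 91×265/468 = 51.528
  Poor, Fertiliser B: 91×203/468 = 39.472
  Fair, Fertiliser A: 157×265/468 = 88.900
  Fair, Fertiliser B: 157×203/468 = 68.100
  Good, Fertiliser A: 127×265/468 = 71.912
  Good, Fertiliser B: 127×203/468 = 55.088
  Excellent, Fertiliser A: 93×265/468 = 52.660
  Excellent, Fertiliser B: 93×203/468 = 40.340
Contributions (O − E)²/E:
  (62 − 51.528)²/51.528 = 2.1282
  (29 − 39.472)²/39.472 = 2.7782
  (66 − 88.900)²/88.900 = 5.8989
  (91 − 68.100)²/68.100 = 7.7006
  (95 − 71.912)²/71.912 = 7.4126
  (32 − 55.088)²/55.088 = 9.6764
  (42 − 52.660)²/52.660 = 2.1579
  (51 − 40.340)²/40.340 = 2.8169
χ² = 2.1282 + 2.7782 + 5.8989 + 7.7006 + 7.4126 + 9.6764 + 2.1579 + 2.8169 = 40.57
df = (4−1)(2−1) = 3. Since 40.57 > 6.251, reject the null hypothesis of independence at α = 0.1.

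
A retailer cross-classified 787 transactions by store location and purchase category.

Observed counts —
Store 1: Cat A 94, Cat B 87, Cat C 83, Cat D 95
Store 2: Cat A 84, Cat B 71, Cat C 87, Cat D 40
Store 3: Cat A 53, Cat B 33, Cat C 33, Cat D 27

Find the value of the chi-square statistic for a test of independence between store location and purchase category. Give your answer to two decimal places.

20.23

Row totals: 359, 282, 146. Column totals: 231, 191, 203, 162. Grand total N = 787.
Expected counts (row total × column total / N):
  Store 1, Cat A: 359×231/787 = 105.374
  Store 1, Cat B: 359×191/787 = 87.127
  Store 1, Cat C: 359×203/787 = 92.601
  Store 1, Cat D: 359×162/787 = 73.898
  Store 2, Cat A: 282×231/787 = 82.773
  Store 2, Cat B: 282×191/787 = 68.440
  Store 2, Cat C: 282×203/787 = 72.740
  Store 2, Cat D: 282×162/787 = 58.048
  Store 3, Cat A: 146×231/787 = 42.854
  Store 3, Cat B: 146×191/787 = 35.433
  Store 3, Cat C: 146×203/787 = 37.659
  Store 3, Cat D: 146×162/787 = 30.053
Contributions (O − E)²/E:
  (94 − 105.374)²/105.374 = 1.2277
  (87 − 87.127)²/87.127 = 0.0002
  (83 − 92.601)²/92.601 = 0.9954
  (95 − 73.898)²/73.898 = 6.0258
  (84 − 82.773)²/82.773 = 0.0182
  (71 − 68.440)²/68.440 = 0.0958
  (87 − 72.740)²/72.740 = 2.7955
  (40 − 58.048)²/58.048 = 5.6114
  (53 − 42.854)²/42.854 = 2.4021
  (33 − 35.433)²/35.433 = 0.1671
  (33 − 37.659)²/37.659 = 0.5764
  (27 − 30.053)²/30.053 = 0.3101
χ² = 1.2277 + 0.0002 + 0.9954 + 6.0258 + 0.0182 + 0.0958 + 2.7955 + 5.6114 + 2.4021 + 0.1671 + 0.5764 + 0.3101 = 20.23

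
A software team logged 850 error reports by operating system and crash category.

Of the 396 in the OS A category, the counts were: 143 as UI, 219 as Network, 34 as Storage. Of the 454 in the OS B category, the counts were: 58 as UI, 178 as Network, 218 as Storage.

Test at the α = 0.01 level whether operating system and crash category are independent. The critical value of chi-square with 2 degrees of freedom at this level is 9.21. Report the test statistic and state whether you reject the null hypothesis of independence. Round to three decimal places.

Row totals: 396, 454. Column totals: 201, 397, 252. Grand total N = 850.
Expected counts (row total × column total / N):
  OS A, UI: 396×201/850 = 93.6424
  OS A, Network: 396×397/850 = 184.9553
  OS A, Storage: 396×252/850 = 117.4024
  OS B, UI: 454×201/850 = 107.3576
  OS B, Network: 454×397/850 = 212.0447
  OS B, Storage: 454×252/850 = 134.5976
Contributions (O − E)²/E:
  (143 − 93.6424)²/93.6424 = 26.0157
  (219 − 184.9553)²/184.9553 = 6.2666
  (34 − 117.4024)²/117.4024 = 59.2489
  (58 − 107.3576)²/107.3576 = 22.6921
  (178 − 212.0447)²/212.0447 = 5.4660
  (218 − 134.5976)²/134.5976 = 51.6797
χ² = 26.0157 + 6.2666 + 59.2489 + 22.6921 + 5.4660 + 51.6797 = 171.369
df = (2−1)(3−1) = 2. Since 171.369 > 9.21, reject the null hypothesis of independence at α = 0.01.

171.369; reject H₀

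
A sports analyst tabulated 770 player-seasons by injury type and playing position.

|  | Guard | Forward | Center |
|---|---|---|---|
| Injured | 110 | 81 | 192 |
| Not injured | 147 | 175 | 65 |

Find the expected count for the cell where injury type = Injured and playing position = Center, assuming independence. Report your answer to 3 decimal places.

Row total (Injured) = 383; column total (Center) = 257; grand total N = 770.
Expected count = (row total × column total) / N = 383 × 257 / 770 = 127.832.

127.832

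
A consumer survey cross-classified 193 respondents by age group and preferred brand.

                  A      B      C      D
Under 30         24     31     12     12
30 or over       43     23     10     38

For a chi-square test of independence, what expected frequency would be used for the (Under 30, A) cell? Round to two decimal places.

27.42

Row total (Under 30) = 79; column total (A) = 67; grand total N = 193.
Expected count = (row total × column total) / N = 79 × 67 / 193 = 27.42.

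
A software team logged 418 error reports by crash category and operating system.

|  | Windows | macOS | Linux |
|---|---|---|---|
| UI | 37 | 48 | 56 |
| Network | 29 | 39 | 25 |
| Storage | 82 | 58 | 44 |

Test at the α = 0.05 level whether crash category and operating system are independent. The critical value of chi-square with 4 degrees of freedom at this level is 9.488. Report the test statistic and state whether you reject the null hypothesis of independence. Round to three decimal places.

17.162; reject H₀

Row totals: 141, 93, 184. Column totals: 148, 145, 125. Grand total N = 418.
Expected counts (row total × column total / N):
  UI, Windows: 141×148/418 = 49.9234
  UI, macOS: 141×145/418 = 48.9115
  UI, Linux: 141×125/418 = 42.1651
  Network, Windows: 93×148/418 = 32.9282
  Network, macOS: 93×145/418 = 32.2608
  Network, Linux: 93×125/418 = 27.8110
  Storage, Windows: 184×148/418 = 65.1483
  Storage, macOS: 184×145/418 = 63.8278
  Storage, Linux: 184×125/418 = 55.0239
Contributions (O − E)²/E:
  (37 − 49.9234)²/49.9234 = 3.3454
  (48 − 48.9115)²/48.9115 = 0.0170
  (56 − 42.1651)²/42.1651 = 4.5394
  (29 − 32.9282)²/32.9282 = 0.4686
  (39 − 32.2608)²/32.2608 = 1.4078
  (25 − 27.8110)²/27.8110 = 0.2841
  (82 − 65.1483)²/65.1483 = 4.3590
  (58 − 63.8278)²/63.8278 = 0.5321
  (44 − 55.0239)²/55.0239 = 2.2086
χ² = 3.3454 + 0.0170 + 4.5394 + 0.4686 + 1.4078 + 0.2841 + 4.3590 + 0.5321 + 2.2086 = 17.162
df = (3−1)(3−1) = 4. Since 17.162 > 9.488, reject the null hypothesis of independence at α = 0.05.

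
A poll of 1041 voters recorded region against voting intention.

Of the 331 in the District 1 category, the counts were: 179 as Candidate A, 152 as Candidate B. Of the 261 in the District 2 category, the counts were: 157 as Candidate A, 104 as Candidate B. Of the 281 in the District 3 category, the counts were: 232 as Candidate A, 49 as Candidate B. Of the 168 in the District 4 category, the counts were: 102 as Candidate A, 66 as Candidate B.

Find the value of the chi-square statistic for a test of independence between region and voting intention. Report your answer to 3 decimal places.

58.831

Row totals: 331, 261, 281, 168. Column totals: 670, 371. Grand total N = 1041.
Expected counts (row total × column total / N):
  District 1, Candidate A: 331×670/1041 = 213.0355
  District 1, Candidate B: 331×371/1041 = 117.9645
  District 2, Candidate A: 261×670/1041 = 167.9827
  District 2, Candidate B: 261×371/1041 = 93.0173
  District 3, Candidate A: 281×670/1041 = 180.8549
  District 3, Candidate B: 281×371/1041 = 100.1451
  District 4, Candidate A: 168×670/1041 = 108.1268
  District 4, Candidate B: 168×371/1041 = 59.8732
Contributions (O − E)²/E:
  (179 − 213.0355)²/213.0355 = 5.4377
  (152 − 117.9645)²/117.9645 = 9.8200
  (157 − 167.9827)²/167.9827 = 0.7180
  (104 − 93.0173)²/93.0173 = 1.2967
  (232 − 180.8549)²/180.8549 = 14.4636
  (49 − 100.1451)²/100.1451 = 26.1203
  (102 − 108.1268)²/108.1268 = 0.3472
  (66 − 59.8732)²/59.8732 = 0.6270
χ² = 5.4377 + 9.8200 + 0.7180 + 1.2967 + 14.4636 + 26.1203 + 0.3472 + 0.6270 = 58.831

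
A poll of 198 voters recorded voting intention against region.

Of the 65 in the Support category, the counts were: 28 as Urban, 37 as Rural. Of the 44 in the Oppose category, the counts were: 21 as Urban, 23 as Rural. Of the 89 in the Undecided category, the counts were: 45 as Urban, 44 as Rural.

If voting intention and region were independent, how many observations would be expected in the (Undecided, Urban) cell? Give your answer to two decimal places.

42.25

Row total (Undecided) = 89; column total (Urban) = 94; grand total N = 198.
Expected count = (row total × column total) / N = 89 × 94 / 198 = 42.25.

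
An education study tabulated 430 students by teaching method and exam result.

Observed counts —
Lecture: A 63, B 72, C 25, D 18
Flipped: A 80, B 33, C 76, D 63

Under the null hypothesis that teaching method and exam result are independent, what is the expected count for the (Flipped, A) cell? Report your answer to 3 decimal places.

Row total (Flipped) = 252; column total (A) = 143; grand total N = 430.
Expected count = (row total × column total) / N = 252 × 143 / 430 = 83.805.

83.805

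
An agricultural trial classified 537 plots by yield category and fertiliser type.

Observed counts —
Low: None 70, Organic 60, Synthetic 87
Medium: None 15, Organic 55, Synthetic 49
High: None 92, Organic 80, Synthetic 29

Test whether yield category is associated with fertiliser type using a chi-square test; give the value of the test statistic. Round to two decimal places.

Row totals: 217, 119, 201. Column totals: 177, 195, 165. Grand total N = 537.
Expected counts (row total × column total / N):
  Low, None: 217×177/537 = 71.525
  Low, Organic: 217×195/537 = 78.799
  Low, Synthetic: 217×165/537 = 66.676
  Medium, None: 119×177/537 = 39.223
  Medium, Organic: 119×195/537 = 43.212
  Medium, Synthetic: 119×165/537 = 36.564
  High, None: 201×177/537 = 66.251
  High, Organic: 201×195/537 = 72.989
  High, Synthetic: 201×165/537 = 61.760
Contributions (O − E)²/E:
  (70 − 71.525)²/71.525 = 0.0325
  (60 − 78.799)²/78.799 = 4.4849
  (87 − 66.676)²/66.676 = 6.1951
  (15 − 39.223)²/39.223 = 14.9594
  (55 − 43.212)²/43.212 = 3.2157
  (49 − 36.564)²/36.564 = 4.2297
  (92 − 66.251)²/66.251 = 10.0076
  (80 − 72.989)²/72.989 = 0.6734
  (29 − 61.760)²/61.760 = 17.3772
χ² = 0.0325 + 4.4849 + 6.1951 + 14.9594 + 3.2157 + 4.2297 + 10.0076 + 0.6734 + 17.3772 = 61.18

61.18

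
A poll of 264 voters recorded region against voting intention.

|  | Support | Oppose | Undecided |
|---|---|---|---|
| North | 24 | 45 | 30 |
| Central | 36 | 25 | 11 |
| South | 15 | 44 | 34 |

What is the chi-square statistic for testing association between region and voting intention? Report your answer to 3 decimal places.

25.705

Row totals: 99, 72, 93. Column totals: 75, 114, 75. Grand total N = 264.
Expected counts (row total × column total / N):
  North, Support: 99×75/264 = 28.1250
  North, Oppose: 99×114/264 = 42.7500
  North, Undecided: 99×75/264 = 28.1250
  Central, Support: 72×75/264 = 20.4545
  Central, Oppose: 72×114/264 = 31.0909
  Central, Undecided: 72×75/264 = 20.4545
  South, Support: 93×75/264 = 26.4205
  South, Oppose: 93×114/264 = 40.1591
  South, Undecided: 93×75/264 = 26.4205
Contributions (O − E)²/E:
  (24 − 28.1250)²/28.1250 = 0.6050
  (45 − 42.7500)²/42.7500 = 0.1184
  (30 − 28.1250)²/28.1250 = 0.1250
  (36 − 20.4545)²/20.4545 = 11.8146
  (25 − 31.0909)²/31.0909 = 1.1932
  (11 − 20.4545)²/20.4545 = 4.3701
  (15 − 26.4205)²/26.4205 = 4.9366
  (44 − 40.1591)²/40.1591 = 0.3674
  (34 − 26.4205)²/26.4205 = 2.1744
χ² = 0.6050 + 0.1184 + 0.1250 + 11.8146 + 1.1932 + 4.3701 + 4.9366 + 0.3674 + 2.1744 = 25.705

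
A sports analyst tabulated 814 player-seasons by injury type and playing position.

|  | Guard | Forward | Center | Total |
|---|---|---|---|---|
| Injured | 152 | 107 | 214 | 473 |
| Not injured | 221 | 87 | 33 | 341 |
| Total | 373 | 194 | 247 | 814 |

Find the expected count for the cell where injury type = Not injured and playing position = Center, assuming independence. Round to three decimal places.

103.473

Row total (Not injured) = 341; column total (Center) = 247; grand total N = 814.
Expected count = (row total × column total) / N = 341 × 247 / 814 = 103.473.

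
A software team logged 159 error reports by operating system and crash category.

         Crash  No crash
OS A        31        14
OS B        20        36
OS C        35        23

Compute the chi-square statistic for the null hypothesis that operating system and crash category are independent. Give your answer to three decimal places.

12.497

Row totals: 45, 56, 58. Column totals: 86, 73. Grand total N = 159.
Expected counts (row total × column total / N):
  OS A, Crash: 45×86/159 = 24.3396
  OS A, No crash: 45×73/159 = 20.6604
  OS B, Crash: 56×86/159 = 30.2893
  OS B, No crash: 56×73/159 = 25.7107
  OS C, Crash: 58×86/159 = 31.3711
  OS C, No crash: 58×73/159 = 26.6289
Contributions (O − E)²/E:
  (31 − 24.3396)²/24.3396 = 1.8226
  (14 − 20.6604)²/20.6604 = 2.1471
  (20 − 30.2893)²/30.2893 = 3.4953
  (36 − 25.7107)²/25.7107 = 4.1177
  (35 − 31.3711)²/31.3711 = 0.4198
  (23 − 26.6289)²/26.6289 = 0.4945
χ² = 1.8226 + 2.1471 + 3.4953 + 4.1177 + 0.4198 + 0.4945 = 12.497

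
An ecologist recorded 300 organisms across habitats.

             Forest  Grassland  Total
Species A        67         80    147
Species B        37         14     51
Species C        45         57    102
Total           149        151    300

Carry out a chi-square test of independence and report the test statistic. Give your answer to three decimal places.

Grand total N = 300.
Expected counts (row total × column total / N):
  Species A, Forest: 147×149/300 = 73.0100
  Species A, Grassland: 147×151/300 = 73.9900
  Species B, Forest: 51×149/300 = 25.3300
  Species B, Grassland: 51×151/300 = 25.6700
  Species C, Forest: 102×149/300 = 50.6600
  Species C, Grassland: 102×151/300 = 51.3400
Contributions (O − E)²/E:
  (67 − 73.0100)²/73.0100 = 0.4947
  (80 − 73.9900)²/73.9900 = 0.4882
  (37 − 25.3300)²/25.3300 = 5.3766
  (14 − 25.6700)²/25.6700 = 5.3054
  (45 − 50.6600)²/50.6600 = 0.6324
  (57 − 51.3400)²/51.3400 = 0.6240
χ² = 0.4947 + 0.4882 + 5.3766 + 5.3054 + 0.6324 + 0.6240 = 12.921

12.921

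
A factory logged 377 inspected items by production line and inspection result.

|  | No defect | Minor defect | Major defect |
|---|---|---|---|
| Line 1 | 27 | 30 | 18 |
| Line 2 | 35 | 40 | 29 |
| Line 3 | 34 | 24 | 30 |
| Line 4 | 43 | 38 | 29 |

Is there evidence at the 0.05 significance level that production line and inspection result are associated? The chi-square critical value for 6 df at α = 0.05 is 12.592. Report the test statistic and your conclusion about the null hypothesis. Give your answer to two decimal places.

4.62; fail to reject H₀

Row totals: 75, 104, 88, 110. Column totals: 139, 132, 106. Grand total N = 377.
Expected counts (row total × column total / N):
  Line 1, No defect: 75×139/377 = 27.653
  Line 1, Minor defect: 75×132/377 = 26.260
  Line 1, Major defect: 75×106/377 = 21.088
  Line 2, No defect: 104×139/377 = 38.345
  Line 2, Minor defect: 104×132/377 = 36.414
  Line 2, Major defect: 104×106/377 = 29.241
  Line 3, No defect: 88×139/377 = 32.446
  Line 3, Minor defect: 88×132/377 = 30.812
  Line 3, Major defect: 88×106/377 = 24.743
  Line 4, No defect: 110×139/377 = 40.557
  Line 4, Minor defect: 110×132/377 = 38.515
  Line 4, Major defect: 110×106/377 = 30.928
Contributions (O − E)²/E:
  (27 − 27.653)²/27.653 = 0.0154
  (30 − 26.260)²/26.260 = 0.5327
  (18 − 21.088)²/21.088 = 0.4522
  (35 − 38.345)²/38.345 = 0.2918
  (40 − 36.414)²/36.414 = 0.3531
  (29 − 29.241)²/29.241 = 0.0020
  (34 − 32.446)²/32.446 = 0.0744
  (24 − 30.812)²/30.812 = 1.5060
  (30 − 24.743)²/24.743 = 1.1169
  (43 − 40.557)²/40.557 = 0.1472
  (38 − 38.515)²/38.515 = 0.0069
  (29 − 30.928)²/30.928 = 0.1202
χ² = 0.0154 + 0.5327 + 0.4522 + 0.2918 + 0.3531 + 0.0020 + 0.0744 + 1.5060 + 1.1169 + 0.1472 + 0.0069 + 0.1202 = 4.62
df = (4−1)(3−1) = 6. Since 4.62 < 12.592, fail to reject the null hypothesis of independence at α = 0.05.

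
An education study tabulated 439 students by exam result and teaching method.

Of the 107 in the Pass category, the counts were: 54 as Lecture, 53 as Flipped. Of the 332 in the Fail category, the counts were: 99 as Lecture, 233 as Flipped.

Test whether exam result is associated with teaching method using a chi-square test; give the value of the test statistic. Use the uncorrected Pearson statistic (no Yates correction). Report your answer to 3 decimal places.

15.194

Row totals: 107, 332. Column totals: 153, 286. Grand total N = 439.
Expected counts (row total × column total / N):
  Pass, Lecture: 107×153/439 = 37.2916
  Pass, Flipped: 107×286/439 = 69.7084
  Fail, Lecture: 332×153/439 = 115.7084
  Fail, Flipped: 332×286/439 = 216.2916
Contributions (O − E)²/E:
  (54 − 37.2916)²/37.2916 = 7.4862
  (53 − 69.7084)²/69.7084 = 4.0048
  (99 − 115.7084)²/115.7084 = 2.4127
  (233 − 216.2916)²/216.2916 = 1.2907
χ² = 7.4862 + 4.0048 + 2.4127 + 1.2907 = 15.194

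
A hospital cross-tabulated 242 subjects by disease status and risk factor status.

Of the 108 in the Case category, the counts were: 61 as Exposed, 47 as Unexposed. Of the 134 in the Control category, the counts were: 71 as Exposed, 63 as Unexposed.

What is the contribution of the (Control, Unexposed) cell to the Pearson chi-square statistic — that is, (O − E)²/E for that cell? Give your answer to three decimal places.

Row total (Control) = 134; column total (Unexposed) = 110; N = 242.
Expected count E = 134 × 110 / 242 = 60.9091.
Contribution = (O − E)²/E = (63 − 60.9091)² / 60.9091 = 0.072.

0.072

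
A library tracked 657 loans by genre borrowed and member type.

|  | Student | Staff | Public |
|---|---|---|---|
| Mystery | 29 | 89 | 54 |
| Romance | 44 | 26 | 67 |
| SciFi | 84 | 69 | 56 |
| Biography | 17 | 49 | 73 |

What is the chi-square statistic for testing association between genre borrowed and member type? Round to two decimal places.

77.71

Row totals: 172, 137, 209, 139. Column totals: 174, 233, 250. Grand total N = 657.
Expected counts (row total × column total / N):
  Mystery, Student: 172×174/657 = 45.5525
  Mystery, Staff: 172×233/657 = 60.9985
  Mystery, Public: 172×250/657 = 65.4490
  Romance, Student: 137×174/657 = 36.2831
  Romance, Staff: 137×233/657 = 48.5860
  Romance, Public: 137×250/657 = 52.1309
  SciFi, Student: 209×174/657 = 55.3516
  SciFi, Staff: 209×233/657 = 74.1202
  SciFi, Public: 209×250/657 = 79.5282
  Biography, Student: 139×174/657 = 36.8128
  Biography, Staff: 139×233/657 = 49.2953
  Biography, Public: 139×250/657 = 52.8919
Contributions (O − E)²/E:
  (29 − 45.5525)²/45.5525 = 6.0147
  (89 − 60.9985)²/60.9985 = 12.8542
  (54 − 65.4490)²/65.4490 = 2.0028
  (44 − 36.2831)²/36.2831 = 1.6413
  (26 − 48.5860)²/48.5860 = 10.4995
  (67 − 52.1309)²/52.1309 = 4.2411
  (84 − 55.3516)²/55.3516 = 14.8276
  (69 − 74.1202)²/74.1202 = 0.3537
  (56 − 79.5282)²/79.5282 = 6.9608
  (17 − 36.8128)²/36.8128 = 10.6633
  (49 − 49.2953)²/49.2953 = 0.0018
  (73 − 52.8919)²/52.8919 = 7.6446
χ² = 6.0147 + 12.8542 + 2.0028 + 1.6413 + 10.4995 + 4.2411 + 14.8276 + 0.3537 + 6.9608 + 10.6633 + 0.0018 + 7.6446 = 77.71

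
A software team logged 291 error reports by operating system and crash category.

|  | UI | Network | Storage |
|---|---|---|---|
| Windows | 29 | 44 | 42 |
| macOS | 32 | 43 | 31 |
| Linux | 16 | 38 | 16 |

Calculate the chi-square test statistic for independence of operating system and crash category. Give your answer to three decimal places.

Row totals: 115, 106, 70. Column totals: 77, 125, 89. Grand total N = 291.
Expected counts (row total × column total / N):
  Windows, UI: 115×77/291 = 30.4296
  Windows, Network: 115×125/291 = 49.3986
  Windows, Storage: 115×89/291 = 35.1718
  macOS, UI: 106×77/291 = 28.0481
  macOS, Network: 106×125/291 = 45.5326
  macOS, Storage: 106×89/291 = 32.4192
  Linux, UI: 70×77/291 = 18.5223
  Linux, Network: 70×125/291 = 30.0687
  Linux, Storage: 70×89/291 = 21.4089
Contributions (O − E)²/E:
  (29 − 30.4296)²/30.4296 = 0.0672
  (44 − 49.3986)²/49.3986 = 0.5900
  (42 − 35.1718)²/35.1718 = 1.3256
  (32 − 28.0481)²/28.0481 = 0.5568
  (43 − 45.5326)²/45.5326 = 0.1409
  (31 − 32.4192)²/32.4192 = 0.0621
  (16 − 18.5223)²/18.5223 = 0.3435
  (38 − 30.0687)²/30.0687 = 2.0921
  (16 − 21.4089)²/21.4089 = 1.3665
χ² = 0.0672 + 0.5900 + 1.3256 + 0.5568 + 0.1409 + 0.0621 + 0.3435 + 2.0921 + 1.3665 = 6.545

6.545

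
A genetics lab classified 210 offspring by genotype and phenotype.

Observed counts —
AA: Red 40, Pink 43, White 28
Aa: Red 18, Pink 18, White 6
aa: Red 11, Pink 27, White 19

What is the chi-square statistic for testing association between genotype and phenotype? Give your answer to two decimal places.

8.97

Row totals: 111, 42, 57. Column totals: 69, 88, 53. Grand total N = 210.
Expected counts (row total × column total / N):
  AA, Red: 111×69/210 = 36.471
  AA, Pink: 111×88/210 = 46.514
  AA, White: 111×53/210 = 28.014
  Aa, Red: 42×69/210 = 13.800
  Aa, Pink: 42×88/210 = 17.600
  Aa, White: 42×53/210 = 10.600
  aa, Red: 57×69/210 = 18.729
  aa, Pink: 57×88/210 = 23.886
  aa, White: 57×53/210 = 14.386
Contributions (O − E)²/E:
  (40 − 36.471)²/36.471 = 0.3415
  (43 − 46.514)²/46.514 = 0.2655
  (28 − 28.014)²/28.014 = 0.0000
  (18 − 13.800)²/13.800 = 1.2783
  (18 − 17.600)²/17.600 = 0.0091
  (6 − 10.600)²/10.600 = 1.9962
  (11 − 18.729)²/18.729 = 3.1896
  (27 − 23.886)²/23.886 = 0.4060
  (19 − 14.386)²/14.386 = 1.4798
χ² = 0.3415 + 0.2655 + 0.0000 + 1.2783 + 0.0091 + 1.9962 + 3.1896 + 0.4060 + 1.4798 = 8.97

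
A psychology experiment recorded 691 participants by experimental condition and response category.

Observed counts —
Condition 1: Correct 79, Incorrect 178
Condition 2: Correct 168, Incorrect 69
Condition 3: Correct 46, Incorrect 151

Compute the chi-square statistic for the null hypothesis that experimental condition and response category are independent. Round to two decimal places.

Row totals: 257, 237, 197. Column totals: 293, 398. Grand total N = 691.
Expected counts (row total × column total / N):
  Condition 1, Correct: 257×293/691 = 108.9740
  Condition 1, Incorrect: 257×398/691 = 148.0260
  Condition 2, Correct: 237×293/691 = 100.4935
  Condition 2, Incorrect: 237×398/691 = 136.5065
  Condition 3, Correct: 197×293/691 = 83.5326
  Condition 3, Incorrect: 197×398/691 = 113.4674
Contributions (O − E)²/E:
  (79 − 108.9740)²/108.9740 = 8.2445
  (178 − 148.0260)²/148.0260 = 6.0695
  (168 − 100.4935)²/100.4935 = 45.3475
  (69 − 136.5065)²/136.5065 = 33.3840
  (46 − 83.5326)²/83.5326 = 16.8640
  (151 − 113.4674)²/113.4674 = 12.4150
χ² = 8.2445 + 6.0695 + 45.3475 + 33.3840 + 16.8640 + 12.4150 = 122.32

122.32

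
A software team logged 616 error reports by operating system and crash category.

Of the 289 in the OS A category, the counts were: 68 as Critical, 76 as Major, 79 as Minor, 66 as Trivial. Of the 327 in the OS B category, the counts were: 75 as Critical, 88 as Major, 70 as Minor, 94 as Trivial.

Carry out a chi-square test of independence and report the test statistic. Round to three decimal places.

4.337

Row totals: 289, 327. Column totals: 143, 164, 149, 160. Grand total N = 616.
Expected counts (row total × column total / N):
  OS A, Critical: 289×143/616 = 67.0893
  OS A, Major: 289×164/616 = 76.9416
  OS A, Minor: 289×149/616 = 69.9042
  OS A, Trivial: 289×160/616 = 75.0649
  OS B, Critical: 327×143/616 = 75.9107
  OS B, Major: 327×164/616 = 87.0584
  OS B, Minor: 327×149/616 = 79.0958
  OS B, Trivial: 327×160/616 = 84.9351
Contributions (O − E)²/E:
  (68 − 67.0893)²/67.0893 = 0.0124
  (76 − 76.9416)²/76.9416 = 0.0115
  (79 − 69.9042)²/69.9042 = 1.1835
  (66 − 75.0649)²/75.0649 = 1.0947
  (75 − 75.9107)²/75.9107 = 0.0109
  (88 − 87.0584)²/87.0584 = 0.0102
  (70 − 79.0958)²/79.0958 = 1.0460
  (94 − 84.9351)²/84.9351 = 0.9675
χ² = 0.0124 + 0.0115 + 1.1835 + 1.0947 + 0.0109 + 0.0102 + 1.0460 + 0.9675 = 4.337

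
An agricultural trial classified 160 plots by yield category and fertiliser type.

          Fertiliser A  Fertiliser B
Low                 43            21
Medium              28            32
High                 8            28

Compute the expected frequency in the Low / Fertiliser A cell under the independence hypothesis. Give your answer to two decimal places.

Row total (Low) = 64; column total (Fertiliser A) = 79; grand total N = 160.
Expected count = (row total × column total) / N = 64 × 79 / 160 = 31.60.

31.60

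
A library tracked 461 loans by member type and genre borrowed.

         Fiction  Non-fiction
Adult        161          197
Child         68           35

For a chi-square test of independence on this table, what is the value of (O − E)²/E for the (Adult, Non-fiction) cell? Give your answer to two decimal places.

1.57

Row total (Adult) = 358; column total (Non-fiction) = 232; N = 461.
Expected count E = 358 × 232 / 461 = 180.165.
Contribution = (O − E)²/E = (197 − 180.165)² / 180.165 = 1.57.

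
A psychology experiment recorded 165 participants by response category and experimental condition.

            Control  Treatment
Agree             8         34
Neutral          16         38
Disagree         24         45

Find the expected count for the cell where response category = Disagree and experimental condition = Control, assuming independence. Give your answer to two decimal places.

Row total (Disagree) = 69; column total (Control) = 48; grand total N = 165.
Expected count = (row total × column total) / N = 69 × 48 / 165 = 20.07.

20.07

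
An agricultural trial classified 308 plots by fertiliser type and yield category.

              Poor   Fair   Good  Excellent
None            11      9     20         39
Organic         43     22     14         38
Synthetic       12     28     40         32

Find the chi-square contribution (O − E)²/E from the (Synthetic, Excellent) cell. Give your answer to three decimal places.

1.471

Row total (Synthetic) = 112; column total (Excellent) = 109; N = 308.
Expected count E = 112 × 109 / 308 = 39.6364.
Contribution = (O − E)²/E = (32 − 39.6364)² / 39.6364 = 1.471.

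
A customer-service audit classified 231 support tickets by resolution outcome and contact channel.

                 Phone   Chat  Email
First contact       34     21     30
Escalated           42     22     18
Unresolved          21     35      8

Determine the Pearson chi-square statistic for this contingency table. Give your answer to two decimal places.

Row totals: 85, 82, 64. Column totals: 97, 78, 56. Grand total N = 231.
Expected counts (row total × column total / N):
  First contact, Phone: 85×97/231 = 35.693
  First contact, Chat: 85×78/231 = 28.701
  First contact, Email: 85×56/231 = 20.606
  Escalated, Phone: 82×97/231 = 34.433
  Escalated, Chat: 82×78/231 = 27.688
  Escalated, Email: 82×56/231 = 19.879
  Unresolved, Phone: 64×97/231 = 26.874
  Unresolved, Chat: 64×78/231 = 21.610
  Unresolved, Email: 64×56/231 = 15.515
Contributions (O − E)²/E:
  (34 − 35.693)²/35.693 = 0.0803
  (21 − 28.701)²/28.701 = 2.0663
  (30 − 20.606)²/20.606 = 4.2826
  (42 − 34.433)²/34.433 = 1.6629
  (22 − 27.688)²/27.688 = 1.1685
  (18 − 19.879)²/19.879 = 0.1776
  (21 − 26.874)²/26.874 = 1.2839
  (35 − 21.610)²/21.610 = 8.2967
  (8 − 15.515)²/15.515 = 3.6400
χ² = 0.0803 + 2.0663 + 4.2826 + 1.6629 + 1.1685 + 0.1776 + 1.2839 + 8.2967 + 3.6400 = 22.66

22.66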